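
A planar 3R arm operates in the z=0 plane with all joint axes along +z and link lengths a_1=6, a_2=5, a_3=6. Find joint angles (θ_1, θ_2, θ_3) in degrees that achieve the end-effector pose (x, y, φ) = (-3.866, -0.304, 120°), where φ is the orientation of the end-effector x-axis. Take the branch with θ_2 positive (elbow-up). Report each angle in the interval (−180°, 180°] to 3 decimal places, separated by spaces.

wrist centre = target − a_3·(cos φ, sin φ) = (-0.8660, -5.5002)
cos θ_2 = (31.0016−6²−5²)/(2·6·5) = -0.5000; θ_2 = 119.9982° (elbow-up)
β = atan2(-5.5002,-0.8660) = -98.9478°; ψ = atan2(4.3302,3.5001) = 51.0511°
θ_1 = β − ψ = -149.9989°
θ_3 = φ − θ_1 − θ_2 = 150.0007° (wrapped to (-180°,180°])

-149.999 119.998 150.001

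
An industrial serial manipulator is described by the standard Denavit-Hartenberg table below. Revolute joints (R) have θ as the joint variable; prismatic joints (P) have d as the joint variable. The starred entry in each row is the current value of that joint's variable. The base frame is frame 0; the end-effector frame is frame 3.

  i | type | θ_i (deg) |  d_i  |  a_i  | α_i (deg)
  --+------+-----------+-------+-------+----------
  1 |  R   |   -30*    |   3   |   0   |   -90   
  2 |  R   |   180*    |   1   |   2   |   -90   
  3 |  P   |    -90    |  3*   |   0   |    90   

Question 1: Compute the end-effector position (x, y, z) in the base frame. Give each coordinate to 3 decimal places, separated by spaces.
-1.232 1.866 6.000

after link 1: o_1 = (0.0000, 0.0000, 3.0000)
after link 2: o_2 = (-1.2321, 1.8660, 3.0000)
after link 3: o_3 = (-1.2321, 1.8660, 6.0000)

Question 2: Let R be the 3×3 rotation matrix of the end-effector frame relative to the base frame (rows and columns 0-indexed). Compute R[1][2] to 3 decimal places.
-0.500

End-effector z-axis (col 2 of R) = (0.8660,-0.5000,0.0000)
R[1][2] = -0.5000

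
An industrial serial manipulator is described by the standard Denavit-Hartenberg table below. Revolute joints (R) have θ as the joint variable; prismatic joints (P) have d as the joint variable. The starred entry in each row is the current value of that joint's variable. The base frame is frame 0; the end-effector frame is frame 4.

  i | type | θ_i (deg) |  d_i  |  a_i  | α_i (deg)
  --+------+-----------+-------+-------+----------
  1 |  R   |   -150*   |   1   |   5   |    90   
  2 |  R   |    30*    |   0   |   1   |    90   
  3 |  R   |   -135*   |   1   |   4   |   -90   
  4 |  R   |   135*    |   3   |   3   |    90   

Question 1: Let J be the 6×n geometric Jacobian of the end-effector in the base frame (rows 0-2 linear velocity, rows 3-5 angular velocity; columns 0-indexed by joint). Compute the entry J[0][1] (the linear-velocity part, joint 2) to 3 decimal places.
1.617

axis z_1 = (-0.5000,0.8660,0.0000); lever o_n−o_1 = (0.8657,-3.4836,1.8675)
cross product → J_v[:, 1] = (1.6173,0.9338,0.9920)
J_ω[:, 1] = z_1
entry J[0][1] = 1.6173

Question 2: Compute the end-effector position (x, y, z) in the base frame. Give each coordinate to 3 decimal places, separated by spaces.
-3.464 -5.984 2.868

after link 1: o_1 = (-4.3301, -2.5000, 1.0000)
after link 2: o_2 = (-5.0801, -2.9330, 1.5000)
after link 3: o_3 = (-1.9776, -4.4078, -0.7802)
after link 4: o_4 = (-3.4644, -5.9836, 2.8675)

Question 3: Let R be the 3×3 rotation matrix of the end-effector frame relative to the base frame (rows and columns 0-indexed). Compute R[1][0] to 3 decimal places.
0.393

End-effector x-axis (col 0 of R) = (-0.3188,0.3933,0.8624)
R[1][0] = 0.3933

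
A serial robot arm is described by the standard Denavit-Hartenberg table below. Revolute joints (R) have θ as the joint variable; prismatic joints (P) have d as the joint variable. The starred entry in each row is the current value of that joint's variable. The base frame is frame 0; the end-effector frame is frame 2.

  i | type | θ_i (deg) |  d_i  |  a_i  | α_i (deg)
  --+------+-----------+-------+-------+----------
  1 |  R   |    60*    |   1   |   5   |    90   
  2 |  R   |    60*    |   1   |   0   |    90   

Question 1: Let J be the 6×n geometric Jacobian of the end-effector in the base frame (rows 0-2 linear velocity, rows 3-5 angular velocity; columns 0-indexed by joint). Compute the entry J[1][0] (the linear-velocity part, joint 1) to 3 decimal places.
axis z_0 = ẑ; lever o_n−o_0 = (3.3660,3.8301,1.0000)
cross product → J_v[:, 0] = (-3.8301,3.3660,0.0000)
J_ω[:, 0] = z_0
entry J[1][0] = 3.3660

3.366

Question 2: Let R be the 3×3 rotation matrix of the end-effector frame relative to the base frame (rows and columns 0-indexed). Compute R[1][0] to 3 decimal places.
0.433

End-effector x-axis (col 0 of R) = (0.2500,0.4330,0.8660)
R[1][0] = 0.4330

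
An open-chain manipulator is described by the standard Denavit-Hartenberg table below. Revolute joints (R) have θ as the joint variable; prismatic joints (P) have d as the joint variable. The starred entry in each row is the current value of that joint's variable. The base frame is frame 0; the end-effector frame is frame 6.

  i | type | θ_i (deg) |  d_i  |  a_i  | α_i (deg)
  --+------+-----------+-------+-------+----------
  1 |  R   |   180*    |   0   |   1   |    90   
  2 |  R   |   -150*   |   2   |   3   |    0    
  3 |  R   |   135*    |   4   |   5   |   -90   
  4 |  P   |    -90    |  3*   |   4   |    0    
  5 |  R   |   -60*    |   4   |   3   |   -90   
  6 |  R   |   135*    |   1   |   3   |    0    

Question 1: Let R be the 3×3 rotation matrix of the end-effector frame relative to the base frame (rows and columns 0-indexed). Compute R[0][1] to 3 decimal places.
-0.775

End-effector y-axis (col 1 of R) = (-0.7745,-0.3536,0.5245)
R[0][1] = -0.7745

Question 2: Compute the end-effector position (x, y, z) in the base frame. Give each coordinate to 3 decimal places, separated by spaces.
-4.242 11.305 1.986

after link 1: o_1 = (-1.0000, 0.0000, 0.0000)
after link 2: o_2 = (1.5981, 2.0000, -1.5000)
after link 3: o_3 = (-3.2316, 6.0000, -2.7941)
after link 4: o_4 = (-4.0080, 10.0000, 0.1037)
after link 5: o_5 = (-2.5337, 11.5000, 4.6398)
after link 6: o_6 = (-4.2422, 11.3054, 1.9859)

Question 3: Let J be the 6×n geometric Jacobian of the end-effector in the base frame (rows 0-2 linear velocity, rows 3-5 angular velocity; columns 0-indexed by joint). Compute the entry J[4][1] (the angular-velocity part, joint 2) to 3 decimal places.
axis z_1 = (0.0000,1.0000,0.0000); lever o_n−o_1 = (-3.2422,11.3054,1.9859)
cross product → J_v[:, 1] = (1.9859,-0.0000,3.2422)
J_ω[:, 1] = z_1
entry J[4][1] = 1.0000

1.000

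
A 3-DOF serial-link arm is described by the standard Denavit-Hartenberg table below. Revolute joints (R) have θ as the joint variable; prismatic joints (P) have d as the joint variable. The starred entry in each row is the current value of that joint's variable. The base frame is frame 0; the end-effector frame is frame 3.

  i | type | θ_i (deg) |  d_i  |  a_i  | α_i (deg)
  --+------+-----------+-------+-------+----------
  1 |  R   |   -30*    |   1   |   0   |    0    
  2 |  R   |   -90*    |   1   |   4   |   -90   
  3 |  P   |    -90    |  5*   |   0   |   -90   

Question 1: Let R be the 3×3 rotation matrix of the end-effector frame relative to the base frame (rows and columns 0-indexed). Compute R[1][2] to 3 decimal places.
-0.866

End-effector z-axis (col 2 of R) = (-0.5000,-0.8660,-0.0000)
R[1][2] = -0.8660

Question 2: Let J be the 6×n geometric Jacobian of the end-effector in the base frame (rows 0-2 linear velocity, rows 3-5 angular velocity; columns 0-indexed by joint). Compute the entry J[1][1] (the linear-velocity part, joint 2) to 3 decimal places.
2.330

axis z_1 = (0.0000,0.0000,1.0000); lever o_n−o_1 = (2.3301,-5.9641,1.0000)
cross product → J_v[:, 1] = (5.9641,2.3301,-0.0000)
J_ω[:, 1] = z_1
entry J[1][1] = 2.3301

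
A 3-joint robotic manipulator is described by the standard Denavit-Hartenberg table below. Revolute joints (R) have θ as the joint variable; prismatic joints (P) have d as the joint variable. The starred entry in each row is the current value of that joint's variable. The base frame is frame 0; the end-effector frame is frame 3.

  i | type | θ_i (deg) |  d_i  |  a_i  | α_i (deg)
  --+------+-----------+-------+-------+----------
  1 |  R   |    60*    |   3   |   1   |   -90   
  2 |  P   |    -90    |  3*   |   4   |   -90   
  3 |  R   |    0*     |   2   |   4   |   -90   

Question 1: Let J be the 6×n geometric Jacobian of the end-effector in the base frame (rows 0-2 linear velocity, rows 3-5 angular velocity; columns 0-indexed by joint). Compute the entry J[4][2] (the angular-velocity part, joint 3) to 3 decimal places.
axis z_2 = (0.5000,0.8660,-0.0000); lever o_n−o_2 = (1.0000,1.7321,4.0000)
cross product → J_v[:, 2] = (3.4641,-2.0000,-0.0000)
J_ω[:, 2] = z_2
entry J[4][2] = 0.8660

0.866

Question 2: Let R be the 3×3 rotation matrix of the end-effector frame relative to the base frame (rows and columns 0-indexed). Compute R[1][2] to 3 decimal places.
End-effector z-axis (col 2 of R) = (0.8660,-0.5000,-0.0000)
R[1][2] = -0.5000

-0.500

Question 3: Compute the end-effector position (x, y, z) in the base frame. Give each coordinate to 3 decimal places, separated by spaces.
after link 1: o_1 = (0.5000, 0.8660, 3.0000)
after link 2: o_2 = (-2.0981, 2.3660, 7.0000)
after link 3: o_3 = (-1.0981, 4.0981, 11.0000)

-1.098 4.098 11.000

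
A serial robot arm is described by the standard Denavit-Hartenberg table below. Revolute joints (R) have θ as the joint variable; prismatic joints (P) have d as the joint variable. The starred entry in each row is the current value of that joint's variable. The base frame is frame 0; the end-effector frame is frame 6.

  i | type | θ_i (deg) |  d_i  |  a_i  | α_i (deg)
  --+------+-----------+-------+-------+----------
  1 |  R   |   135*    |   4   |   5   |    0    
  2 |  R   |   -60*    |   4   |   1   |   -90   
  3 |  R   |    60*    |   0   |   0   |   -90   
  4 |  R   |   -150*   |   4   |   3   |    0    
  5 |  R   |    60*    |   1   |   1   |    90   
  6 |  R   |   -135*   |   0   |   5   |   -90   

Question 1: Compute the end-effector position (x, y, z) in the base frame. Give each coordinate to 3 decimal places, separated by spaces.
after link 1: o_1 = (-3.5355, 3.5355, 4.0000)
after link 2: o_2 = (-3.2767, 4.5015, 8.0000)
after link 3: o_3 = (-3.2767, 4.5015, 8.0000)
after link 4: o_4 = (-5.9584, 0.2888, 8.2500)
after link 5: o_5 = (-7.1485, -0.2888, 7.7500)
after link 6: o_6 = (-2.9409, 1.7536, 9.5178)

-2.941 1.754 9.518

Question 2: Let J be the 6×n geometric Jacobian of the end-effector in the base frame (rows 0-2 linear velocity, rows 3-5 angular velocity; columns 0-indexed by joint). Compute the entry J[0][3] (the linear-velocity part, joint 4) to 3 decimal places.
axis z_3 = (-0.2241,-0.8365,-0.5000); lever o_n−o_3 = (0.3358,-2.7478,1.5178)
cross product → J_v[:, 3] = (-2.6436,0.1723,0.8968)
J_ω[:, 3] = z_3
entry J[0][3] = -2.6436

-2.644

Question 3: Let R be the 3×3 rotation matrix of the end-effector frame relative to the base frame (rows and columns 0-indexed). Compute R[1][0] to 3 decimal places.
End-effector x-axis (col 0 of R) = (0.8415,0.4085,0.3536)
R[1][0] = 0.4085

0.408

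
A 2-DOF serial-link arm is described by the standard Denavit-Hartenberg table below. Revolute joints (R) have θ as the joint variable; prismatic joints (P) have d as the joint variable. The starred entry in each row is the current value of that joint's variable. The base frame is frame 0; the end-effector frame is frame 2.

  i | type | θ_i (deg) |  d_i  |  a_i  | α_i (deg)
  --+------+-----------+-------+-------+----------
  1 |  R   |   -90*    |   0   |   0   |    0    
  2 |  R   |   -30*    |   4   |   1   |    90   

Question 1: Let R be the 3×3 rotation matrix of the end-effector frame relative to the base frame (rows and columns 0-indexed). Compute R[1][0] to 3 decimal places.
End-effector x-axis (col 0 of R) = (-0.5000,-0.8660,0.0000)
R[1][0] = -0.8660

-0.866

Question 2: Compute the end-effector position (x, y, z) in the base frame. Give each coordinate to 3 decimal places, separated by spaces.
after link 1: o_1 = (0.0000, 0.0000, 0.0000)
after link 2: o_2 = (-0.5000, -0.8660, 4.0000)

-0.500 -0.866 4.000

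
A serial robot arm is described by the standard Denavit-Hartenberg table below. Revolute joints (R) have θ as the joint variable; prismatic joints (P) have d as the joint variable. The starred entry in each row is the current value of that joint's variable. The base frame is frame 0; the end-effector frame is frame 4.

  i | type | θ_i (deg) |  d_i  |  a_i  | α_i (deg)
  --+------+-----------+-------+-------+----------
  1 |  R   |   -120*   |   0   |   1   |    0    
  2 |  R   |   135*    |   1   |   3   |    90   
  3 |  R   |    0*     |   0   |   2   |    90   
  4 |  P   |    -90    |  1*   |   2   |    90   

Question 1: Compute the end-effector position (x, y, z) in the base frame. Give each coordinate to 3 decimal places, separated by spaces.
after link 1: o_1 = (-0.5000, -0.8660, 0.0000)
after link 2: o_2 = (2.3978, -0.0896, 1.0000)
after link 3: o_3 = (4.3296, 0.4281, 1.0000)
after link 4: o_4 = (3.8120, 2.3599, -0.0000)

3.812 2.360 -0.000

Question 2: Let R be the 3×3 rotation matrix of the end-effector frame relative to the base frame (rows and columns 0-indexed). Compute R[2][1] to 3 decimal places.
-1.000

End-effector y-axis (col 1 of R) = (0.0000,-0.0000,-1.0000)
R[2][1] = -1.0000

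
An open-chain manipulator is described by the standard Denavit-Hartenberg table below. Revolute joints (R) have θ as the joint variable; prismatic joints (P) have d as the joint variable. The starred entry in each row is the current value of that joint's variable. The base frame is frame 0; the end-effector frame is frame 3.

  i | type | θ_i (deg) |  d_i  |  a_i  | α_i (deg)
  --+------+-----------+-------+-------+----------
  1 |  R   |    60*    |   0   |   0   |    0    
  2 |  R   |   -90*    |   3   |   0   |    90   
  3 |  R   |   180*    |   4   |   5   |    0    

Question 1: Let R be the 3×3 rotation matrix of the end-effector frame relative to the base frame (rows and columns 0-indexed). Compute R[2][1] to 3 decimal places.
End-effector y-axis (col 1 of R) = (-0.0000,0.0000,-1.0000)
R[2][1] = -1.0000

-1.000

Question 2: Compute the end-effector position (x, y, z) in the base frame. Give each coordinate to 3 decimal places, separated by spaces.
-6.330 -0.964 3.000

after link 1: o_1 = (0.0000, 0.0000, 0.0000)
after link 2: o_2 = (0.0000, 0.0000, 3.0000)
after link 3: o_3 = (-6.3301, -0.9641, 3.0000)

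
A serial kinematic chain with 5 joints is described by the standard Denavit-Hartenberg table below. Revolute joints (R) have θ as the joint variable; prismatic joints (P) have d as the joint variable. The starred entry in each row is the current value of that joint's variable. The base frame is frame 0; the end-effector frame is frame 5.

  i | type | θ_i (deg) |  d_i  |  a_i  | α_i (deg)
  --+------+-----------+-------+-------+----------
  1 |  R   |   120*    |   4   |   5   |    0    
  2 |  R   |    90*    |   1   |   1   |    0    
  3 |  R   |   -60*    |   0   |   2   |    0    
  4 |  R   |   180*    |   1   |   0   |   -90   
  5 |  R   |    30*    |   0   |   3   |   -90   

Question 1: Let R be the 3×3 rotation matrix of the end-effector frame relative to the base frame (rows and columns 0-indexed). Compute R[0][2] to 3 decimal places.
End-effector z-axis (col 2 of R) = (-0.4330,0.2500,-0.8660)
R[0][2] = -0.4330

-0.433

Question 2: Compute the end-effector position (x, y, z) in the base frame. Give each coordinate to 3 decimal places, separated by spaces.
after link 1: o_1 = (-2.5000, 4.3301, 4.0000)
after link 2: o_2 = (-3.3660, 3.8301, 5.0000)
after link 3: o_3 = (-5.0981, 4.8301, 5.0000)
after link 4: o_4 = (-5.0981, 4.8301, 6.0000)
after link 5: o_5 = (-2.8481, 3.5311, 4.5000)

-2.848 3.531 4.500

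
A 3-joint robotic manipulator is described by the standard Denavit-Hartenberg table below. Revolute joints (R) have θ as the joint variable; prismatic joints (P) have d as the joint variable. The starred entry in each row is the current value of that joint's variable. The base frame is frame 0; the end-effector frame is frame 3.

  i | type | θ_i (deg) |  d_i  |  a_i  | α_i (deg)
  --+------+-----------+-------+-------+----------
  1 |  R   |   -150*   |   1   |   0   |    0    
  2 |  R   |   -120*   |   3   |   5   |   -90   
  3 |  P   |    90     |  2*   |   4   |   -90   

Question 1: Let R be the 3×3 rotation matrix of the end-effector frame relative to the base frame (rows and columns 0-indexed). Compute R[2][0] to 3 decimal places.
End-effector x-axis (col 0 of R) = (-0.0000,0.0000,-1.0000)
R[2][0] = -1.0000

-1.000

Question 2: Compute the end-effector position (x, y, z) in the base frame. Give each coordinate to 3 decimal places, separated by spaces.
after link 1: o_1 = (0.0000, 0.0000, 1.0000)
after link 2: o_2 = (-0.0000, 5.0000, 4.0000)
after link 3: o_3 = (-2.0000, 5.0000, 0.0000)

-2.000 5.000 0.000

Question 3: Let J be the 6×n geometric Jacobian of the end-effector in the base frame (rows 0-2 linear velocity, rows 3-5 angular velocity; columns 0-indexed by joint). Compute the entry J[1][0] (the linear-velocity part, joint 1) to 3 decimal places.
axis z_0 = ẑ; lever o_n−o_0 = (-2.0000,5.0000,0.0000)
cross product → J_v[:, 0] = (-5.0000,-2.0000,0.0000)
J_ω[:, 0] = z_0
entry J[1][0] = -2.0000

-2.000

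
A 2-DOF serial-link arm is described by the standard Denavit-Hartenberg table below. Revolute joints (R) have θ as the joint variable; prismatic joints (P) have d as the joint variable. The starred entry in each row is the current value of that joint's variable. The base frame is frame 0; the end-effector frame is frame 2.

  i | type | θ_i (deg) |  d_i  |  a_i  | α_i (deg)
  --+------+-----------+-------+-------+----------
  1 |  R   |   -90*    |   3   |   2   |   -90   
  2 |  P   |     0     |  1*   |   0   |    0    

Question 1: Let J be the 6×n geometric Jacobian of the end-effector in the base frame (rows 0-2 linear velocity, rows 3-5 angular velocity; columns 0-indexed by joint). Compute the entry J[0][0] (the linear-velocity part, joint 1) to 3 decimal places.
axis z_0 = ẑ; lever o_n−o_0 = (1.0000,-2.0000,3.0000)
cross product → J_v[:, 0] = (2.0000,1.0000,-0.0000)
J_ω[:, 0] = z_0
entry J[0][0] = 2.0000

2.000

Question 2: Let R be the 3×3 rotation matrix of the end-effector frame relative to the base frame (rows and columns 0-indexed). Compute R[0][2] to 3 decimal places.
1.000

End-effector z-axis (col 2 of R) = (1.0000,0.0000,0.0000)
R[0][2] = 1.0000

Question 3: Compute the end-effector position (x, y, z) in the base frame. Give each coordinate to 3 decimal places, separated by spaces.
1.000 -2.000 3.000

after link 1: o_1 = (0.0000, -2.0000, 3.0000)
after link 2: o_2 = (1.0000, -2.0000, 3.0000)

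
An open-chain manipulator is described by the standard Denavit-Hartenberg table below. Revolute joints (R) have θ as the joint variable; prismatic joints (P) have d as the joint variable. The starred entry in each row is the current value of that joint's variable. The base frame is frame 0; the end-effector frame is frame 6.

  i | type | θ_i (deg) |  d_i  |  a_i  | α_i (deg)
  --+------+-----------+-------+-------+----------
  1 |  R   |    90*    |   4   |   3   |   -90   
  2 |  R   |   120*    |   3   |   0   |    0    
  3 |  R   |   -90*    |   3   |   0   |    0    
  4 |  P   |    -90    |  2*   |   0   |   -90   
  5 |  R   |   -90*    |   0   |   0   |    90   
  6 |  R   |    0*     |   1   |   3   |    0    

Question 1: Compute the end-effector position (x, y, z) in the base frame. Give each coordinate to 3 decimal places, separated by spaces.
-11.000 2.500 3.134

after link 1: o_1 = (0.0000, 3.0000, 4.0000)
after link 2: o_2 = (-3.0000, 3.0000, 4.0000)
after link 3: o_3 = (-6.0000, 3.0000, 4.0000)
after link 4: o_4 = (-8.0000, 3.0000, 4.0000)
after link 5: o_5 = (-8.0000, 3.0000, 4.0000)
after link 6: o_6 = (-11.0000, 2.5000, 3.1340)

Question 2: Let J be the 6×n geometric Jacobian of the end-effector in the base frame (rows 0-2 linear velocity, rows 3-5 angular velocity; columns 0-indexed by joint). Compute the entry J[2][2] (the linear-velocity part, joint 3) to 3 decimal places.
axis z_2 = (-1.0000,0.0000,0.0000); lever o_n−o_2 = (-8.0000,-0.5000,-0.8660)
cross product → J_v[:, 2] = (-0.0000,-0.8660,0.5000)
J_ω[:, 2] = z_2
entry J[2][2] = 0.5000

0.500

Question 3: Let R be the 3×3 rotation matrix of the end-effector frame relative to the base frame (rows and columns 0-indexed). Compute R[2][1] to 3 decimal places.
-0.500

End-effector y-axis (col 1 of R) = (-0.0000,0.8660,-0.5000)
R[2][1] = -0.5000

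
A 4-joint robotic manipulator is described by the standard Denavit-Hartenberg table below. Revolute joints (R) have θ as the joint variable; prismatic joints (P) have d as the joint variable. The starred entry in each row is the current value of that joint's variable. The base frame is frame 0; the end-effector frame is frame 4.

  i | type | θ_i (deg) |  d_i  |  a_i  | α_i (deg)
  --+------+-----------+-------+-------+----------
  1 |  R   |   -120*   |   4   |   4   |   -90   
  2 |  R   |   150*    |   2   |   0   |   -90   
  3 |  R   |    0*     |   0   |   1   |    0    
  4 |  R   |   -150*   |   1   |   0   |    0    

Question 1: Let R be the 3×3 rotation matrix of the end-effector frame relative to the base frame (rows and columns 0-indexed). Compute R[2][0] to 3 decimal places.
End-effector x-axis (col 0 of R) = (0.0580,-0.8995,0.4330)
R[2][0] = 0.4330

0.433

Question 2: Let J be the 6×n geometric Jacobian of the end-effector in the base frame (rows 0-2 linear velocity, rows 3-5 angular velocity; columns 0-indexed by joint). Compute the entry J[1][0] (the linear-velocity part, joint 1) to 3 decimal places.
axis z_0 = ẑ; lever o_n−o_0 = (0.4151,-3.2811,4.3660)
cross product → J_v[:, 0] = (3.2811,0.4151,-0.0000)
J_ω[:, 0] = z_0
entry J[1][0] = 0.4151

0.415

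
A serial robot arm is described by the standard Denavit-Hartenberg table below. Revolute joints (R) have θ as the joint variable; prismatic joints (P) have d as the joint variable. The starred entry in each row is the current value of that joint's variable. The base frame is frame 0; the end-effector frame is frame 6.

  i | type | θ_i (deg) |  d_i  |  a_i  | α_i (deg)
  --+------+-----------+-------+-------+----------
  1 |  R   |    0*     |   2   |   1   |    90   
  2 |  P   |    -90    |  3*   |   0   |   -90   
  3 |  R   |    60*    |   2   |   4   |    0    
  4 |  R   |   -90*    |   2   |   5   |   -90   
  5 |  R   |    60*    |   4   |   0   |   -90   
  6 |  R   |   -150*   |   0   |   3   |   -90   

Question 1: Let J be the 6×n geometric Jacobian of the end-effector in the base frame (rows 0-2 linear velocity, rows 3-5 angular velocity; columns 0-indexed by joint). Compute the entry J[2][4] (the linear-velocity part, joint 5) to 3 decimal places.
axis z_4 = (0.0000,0.8660,-0.5000); lever o_n−o_4 = (2.2500,5.4127,-1.6250)
cross product → J_v[:, 4] = (1.2990,-1.1250,-1.9486)
J_ω[:, 4] = z_4
entry J[2][4] = -1.9486

-1.949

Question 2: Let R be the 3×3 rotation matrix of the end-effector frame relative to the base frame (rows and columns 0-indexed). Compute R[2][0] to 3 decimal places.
End-effector x-axis (col 0 of R) = (0.7500,0.6495,0.1250)
R[2][0] = 0.1250

0.125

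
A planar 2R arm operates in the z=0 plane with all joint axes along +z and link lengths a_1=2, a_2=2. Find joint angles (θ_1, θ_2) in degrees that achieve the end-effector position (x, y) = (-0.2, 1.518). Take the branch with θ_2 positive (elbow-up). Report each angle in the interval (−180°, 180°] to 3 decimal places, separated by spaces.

30.012 134.988

cos θ_2 = (2.3443−2²−2²)/(2·2·2) = -0.7070; θ_2 = 134.9881° (elbow-up)
β = atan2(1.5180,-0.2000) = 97.5056°; ψ = atan2(1.4145,0.5861) = 67.4940°
θ_1 = β − ψ = 30.0116°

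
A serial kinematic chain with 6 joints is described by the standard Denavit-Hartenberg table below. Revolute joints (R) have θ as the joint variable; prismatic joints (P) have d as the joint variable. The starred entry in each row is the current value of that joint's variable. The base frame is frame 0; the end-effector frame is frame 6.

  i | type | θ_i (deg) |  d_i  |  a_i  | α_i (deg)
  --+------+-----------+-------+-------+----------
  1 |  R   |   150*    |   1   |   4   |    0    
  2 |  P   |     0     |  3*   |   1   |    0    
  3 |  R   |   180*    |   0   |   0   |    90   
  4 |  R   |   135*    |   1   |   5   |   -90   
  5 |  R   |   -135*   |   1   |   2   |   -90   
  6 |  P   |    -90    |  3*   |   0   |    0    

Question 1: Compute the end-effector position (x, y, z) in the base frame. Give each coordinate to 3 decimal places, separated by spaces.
after link 1: o_1 = (-3.4641, 2.0000, 1.0000)
after link 2: o_2 = (-4.3301, 2.5000, 4.0000)
after link 3: o_3 = (-4.3301, 2.5000, 4.0000)
after link 4: o_4 = (-7.8920, 3.4017, 7.5355)
after link 5: o_5 = (-8.3454, 2.0306, 5.8284)
after link 6: o_6 = (-10.7051, 0.9434, 7.3284)

-10.705 0.943 7.328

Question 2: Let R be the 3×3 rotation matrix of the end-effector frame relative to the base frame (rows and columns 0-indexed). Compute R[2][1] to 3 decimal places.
-0.500

End-effector y-axis (col 1 of R) = (0.0795,-0.8624,-0.5000)
R[2][1] = -0.5000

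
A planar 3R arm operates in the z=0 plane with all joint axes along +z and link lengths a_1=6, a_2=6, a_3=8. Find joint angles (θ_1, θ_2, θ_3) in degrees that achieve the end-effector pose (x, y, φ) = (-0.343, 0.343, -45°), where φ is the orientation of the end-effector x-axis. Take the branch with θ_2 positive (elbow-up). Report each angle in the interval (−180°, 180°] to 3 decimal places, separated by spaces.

89.999 90.003 134.999

wrist centre = target − a_3·(cos φ, sin φ) = (-5.9999, 5.9999)
cos θ_2 = (71.9965−6²−6²)/(2·6·6) = -0.0000; θ_2 = 90.0028° (elbow-up)
β = atan2(5.9999,-5.9999) = 135.0000°; ψ = atan2(6.0000,5.9997) = 45.0014°
θ_1 = β − ψ = 89.9986°
θ_3 = φ − θ_1 − θ_2 = 134.9986° (wrapped to (-180°,180°])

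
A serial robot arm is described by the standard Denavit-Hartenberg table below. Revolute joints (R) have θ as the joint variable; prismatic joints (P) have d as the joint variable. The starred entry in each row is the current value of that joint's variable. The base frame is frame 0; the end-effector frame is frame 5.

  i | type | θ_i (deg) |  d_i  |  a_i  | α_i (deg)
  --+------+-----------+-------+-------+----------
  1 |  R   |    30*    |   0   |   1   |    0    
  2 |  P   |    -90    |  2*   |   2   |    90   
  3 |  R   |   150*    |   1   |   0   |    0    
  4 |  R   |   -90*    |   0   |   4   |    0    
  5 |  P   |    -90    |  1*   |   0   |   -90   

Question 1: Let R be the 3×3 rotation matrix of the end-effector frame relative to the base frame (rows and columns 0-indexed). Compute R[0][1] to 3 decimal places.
End-effector y-axis (col 1 of R) = (0.8660,0.5000,-0.0000)
R[0][1] = 0.8660

0.866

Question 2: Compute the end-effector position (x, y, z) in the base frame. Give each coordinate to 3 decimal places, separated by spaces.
after link 1: o_1 = (0.8660, 0.5000, 0.0000)
after link 2: o_2 = (1.8660, -1.2321, 2.0000)
after link 3: o_3 = (1.0000, -1.7321, 2.0000)
after link 4: o_4 = (2.0000, -3.4641, 5.4641)
after link 5: o_5 = (1.1340, -3.9641, 5.4641)

1.134 -3.964 5.464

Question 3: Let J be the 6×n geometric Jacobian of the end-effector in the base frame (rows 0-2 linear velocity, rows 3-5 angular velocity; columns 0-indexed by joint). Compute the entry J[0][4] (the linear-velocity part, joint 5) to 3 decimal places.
-0.866

prismatic axis z_4 = (-0.8660,-0.5000,0.0000)
J_v[:, 4] = z_4; J_ω[:, 4] = (0,0,0)
entry J[0][4] = -0.8660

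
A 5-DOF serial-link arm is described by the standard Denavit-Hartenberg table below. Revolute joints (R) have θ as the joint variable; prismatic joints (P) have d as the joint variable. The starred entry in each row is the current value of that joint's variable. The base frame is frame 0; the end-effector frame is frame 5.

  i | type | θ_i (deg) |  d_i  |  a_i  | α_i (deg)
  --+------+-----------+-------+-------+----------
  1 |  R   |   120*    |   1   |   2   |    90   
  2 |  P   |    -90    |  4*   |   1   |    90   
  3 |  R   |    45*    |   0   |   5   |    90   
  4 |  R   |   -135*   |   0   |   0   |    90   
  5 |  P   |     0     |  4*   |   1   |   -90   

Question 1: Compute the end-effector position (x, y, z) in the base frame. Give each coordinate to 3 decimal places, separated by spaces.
4.422 2.413 -1.036

after link 1: o_1 = (-1.0000, 1.7321, 1.0000)
after link 2: o_2 = (2.4641, 3.7321, 0.0000)
after link 3: o_3 = (5.5260, 5.4998, -3.5355)
after link 4: o_4 = (5.5260, 5.4998, -3.5355)
after link 5: o_5 = (4.4216, 2.4127, -1.0355)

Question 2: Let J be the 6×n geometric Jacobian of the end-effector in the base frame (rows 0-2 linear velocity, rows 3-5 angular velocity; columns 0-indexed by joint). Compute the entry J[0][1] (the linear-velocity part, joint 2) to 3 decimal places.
prismatic axis z_1 = (0.8660,0.5000,0.0000)
J_v[:, 1] = z_1; J_ω[:, 1] = (0,0,0)
entry J[0][1] = 0.8660

0.866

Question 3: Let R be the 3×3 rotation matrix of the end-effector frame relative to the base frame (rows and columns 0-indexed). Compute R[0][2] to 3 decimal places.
-0.612

End-effector z-axis (col 2 of R) = (-0.6124,-0.3536,-0.7071)
R[0][2] = -0.6124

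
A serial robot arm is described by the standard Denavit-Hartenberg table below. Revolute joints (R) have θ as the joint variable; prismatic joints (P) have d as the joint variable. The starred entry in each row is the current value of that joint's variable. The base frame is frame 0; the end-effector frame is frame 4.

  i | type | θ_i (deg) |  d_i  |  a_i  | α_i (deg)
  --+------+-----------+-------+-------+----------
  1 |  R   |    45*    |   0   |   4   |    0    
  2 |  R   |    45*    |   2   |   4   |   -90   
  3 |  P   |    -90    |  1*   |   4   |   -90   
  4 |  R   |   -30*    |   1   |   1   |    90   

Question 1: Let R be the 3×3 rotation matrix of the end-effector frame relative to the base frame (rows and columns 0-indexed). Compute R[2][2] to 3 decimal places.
End-effector z-axis (col 2 of R) = (-0.8660,0.0000,-0.5000)
R[2][2] = -0.5000

-0.500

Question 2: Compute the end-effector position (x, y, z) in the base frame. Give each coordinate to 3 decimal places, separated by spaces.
after link 1: o_1 = (2.8284, 2.8284, 0.0000)
after link 2: o_2 = (2.8284, 6.8284, 2.0000)
after link 3: o_3 = (1.8284, 6.8284, 6.0000)
after link 4: o_4 = (1.3284, 7.8284, 6.8660)

1.328 7.828 6.866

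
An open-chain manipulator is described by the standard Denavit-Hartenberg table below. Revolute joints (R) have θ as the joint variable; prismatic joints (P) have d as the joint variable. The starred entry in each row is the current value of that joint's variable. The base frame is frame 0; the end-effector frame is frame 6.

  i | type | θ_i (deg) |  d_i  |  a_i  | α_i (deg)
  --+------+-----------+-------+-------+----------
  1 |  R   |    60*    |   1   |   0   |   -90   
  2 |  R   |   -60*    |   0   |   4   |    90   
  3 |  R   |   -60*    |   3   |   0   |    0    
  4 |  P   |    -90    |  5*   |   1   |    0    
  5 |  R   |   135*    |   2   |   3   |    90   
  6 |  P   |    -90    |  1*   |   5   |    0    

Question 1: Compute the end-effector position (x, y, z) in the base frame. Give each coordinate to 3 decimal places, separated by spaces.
1.220 -2.371 8.500

after link 1: o_1 = (0.0000, 0.0000, 1.0000)
after link 2: o_2 = (1.0000, 1.7321, 4.4641)
after link 3: o_3 = (-0.2990, -0.5179, 5.9641)
after link 4: o_4 = (-2.2476, -4.8929, 7.7141)
after link 5: o_5 = (-1.7167, -5.5264, 11.2237)
after link 6: o_6 = (1.2201, -2.3714, 8.4995)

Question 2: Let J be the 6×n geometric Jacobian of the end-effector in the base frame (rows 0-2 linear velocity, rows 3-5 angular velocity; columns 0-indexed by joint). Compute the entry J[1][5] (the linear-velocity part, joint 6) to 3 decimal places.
-0.595

prismatic axis z_5 = (0.7718,-0.5950,-0.2241)
J_v[:, 5] = z_5; J_ω[:, 5] = (0,0,0)
entry J[1][5] = -0.5950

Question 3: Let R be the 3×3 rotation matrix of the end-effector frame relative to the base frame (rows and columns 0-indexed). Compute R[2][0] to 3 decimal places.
End-effector x-axis (col 0 of R) = (0.4330,0.7500,-0.5000)
R[2][0] = -0.5000

-0.500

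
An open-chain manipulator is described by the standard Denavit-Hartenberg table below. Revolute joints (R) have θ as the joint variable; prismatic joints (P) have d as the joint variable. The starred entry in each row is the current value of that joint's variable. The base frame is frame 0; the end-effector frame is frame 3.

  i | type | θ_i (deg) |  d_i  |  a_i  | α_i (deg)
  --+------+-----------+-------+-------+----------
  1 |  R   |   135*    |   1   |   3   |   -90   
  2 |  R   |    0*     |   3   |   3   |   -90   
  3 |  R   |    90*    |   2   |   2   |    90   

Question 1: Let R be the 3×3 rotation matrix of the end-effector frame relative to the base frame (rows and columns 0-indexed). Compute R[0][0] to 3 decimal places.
0.707

End-effector x-axis (col 0 of R) = (0.7071,0.7071,-0.0000)
R[0][0] = 0.7071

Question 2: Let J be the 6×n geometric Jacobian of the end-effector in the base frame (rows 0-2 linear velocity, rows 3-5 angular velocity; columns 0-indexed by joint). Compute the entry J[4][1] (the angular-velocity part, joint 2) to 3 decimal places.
-0.707

axis z_1 = (-0.7071,-0.7071,0.0000); lever o_n−o_1 = (-2.8284,1.4142,-2.0000)
cross product → J_v[:, 1] = (1.4142,-1.4142,-3.0000)
J_ω[:, 1] = z_1
entry J[4][1] = -0.7071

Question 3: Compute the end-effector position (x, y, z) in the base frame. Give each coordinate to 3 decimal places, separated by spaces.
after link 1: o_1 = (-2.1213, 2.1213, 1.0000)
after link 2: o_2 = (-6.3640, 2.1213, 1.0000)
after link 3: o_3 = (-4.9497, 3.5355, -1.0000)

-4.950 3.536 -1.000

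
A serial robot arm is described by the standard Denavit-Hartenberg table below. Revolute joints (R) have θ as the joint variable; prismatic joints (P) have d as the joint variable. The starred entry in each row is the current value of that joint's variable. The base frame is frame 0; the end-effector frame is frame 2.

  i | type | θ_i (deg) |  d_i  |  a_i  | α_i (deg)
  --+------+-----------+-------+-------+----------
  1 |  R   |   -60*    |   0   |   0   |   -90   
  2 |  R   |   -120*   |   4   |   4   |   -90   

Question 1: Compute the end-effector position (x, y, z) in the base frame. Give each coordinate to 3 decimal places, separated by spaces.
2.464 3.732 3.464

after link 1: o_1 = (0.0000, 0.0000, 0.0000)
after link 2: o_2 = (2.4641, 3.7321, 3.4641)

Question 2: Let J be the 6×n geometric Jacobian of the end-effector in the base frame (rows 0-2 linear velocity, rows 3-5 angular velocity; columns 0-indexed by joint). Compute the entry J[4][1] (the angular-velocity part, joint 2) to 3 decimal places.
0.500

axis z_1 = (0.8660,0.5000,0.0000); lever o_n−o_1 = (2.4641,3.7321,3.4641)
cross product → J_v[:, 1] = (1.7321,-3.0000,2.0000)
J_ω[:, 1] = z_1
entry J[4][1] = 0.5000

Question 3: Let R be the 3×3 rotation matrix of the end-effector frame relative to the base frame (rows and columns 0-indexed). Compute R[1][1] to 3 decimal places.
End-effector y-axis (col 1 of R) = (-0.8660,-0.5000,-0.0000)
R[1][1] = -0.5000

-0.500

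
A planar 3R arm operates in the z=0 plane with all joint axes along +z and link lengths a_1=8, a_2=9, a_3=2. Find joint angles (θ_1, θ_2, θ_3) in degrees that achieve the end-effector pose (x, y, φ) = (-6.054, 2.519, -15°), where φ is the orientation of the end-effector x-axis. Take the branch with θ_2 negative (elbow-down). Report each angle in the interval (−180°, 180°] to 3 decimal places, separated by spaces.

wrist centre = target − a_3·(cos φ, sin φ) = (-7.9859, 3.0366)
cos θ_2 = (72.9950−8²−9²)/(2·8·9) = -0.5000; θ_2 = -120.0023° (elbow-down)
β = atan2(3.0366,-7.9859) = 159.1806°; ψ = atan2(-7.7940,3.4997) = -65.8189°
θ_1 = β − ψ = 224.9995°
θ_3 = φ − θ_1 − θ_2 = -119.9972° (wrapped to (-180°,180°])

-135.000 -120.002 -119.997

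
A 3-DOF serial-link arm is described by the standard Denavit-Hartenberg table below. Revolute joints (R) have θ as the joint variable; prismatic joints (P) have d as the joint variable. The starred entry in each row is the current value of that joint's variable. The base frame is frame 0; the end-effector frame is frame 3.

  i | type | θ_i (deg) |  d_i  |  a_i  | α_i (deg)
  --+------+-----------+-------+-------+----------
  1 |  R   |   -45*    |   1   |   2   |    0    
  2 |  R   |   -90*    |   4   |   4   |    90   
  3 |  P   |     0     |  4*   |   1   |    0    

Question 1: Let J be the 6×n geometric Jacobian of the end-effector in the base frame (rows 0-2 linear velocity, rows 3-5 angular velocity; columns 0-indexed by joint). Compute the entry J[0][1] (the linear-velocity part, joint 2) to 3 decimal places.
axis z_1 = (0.0000,0.0000,1.0000); lever o_n−o_1 = (-6.3640,-0.7071,4.0000)
cross product → J_v[:, 1] = (0.7071,-6.3640,0.0000)
J_ω[:, 1] = z_1
entry J[0][1] = 0.7071

0.707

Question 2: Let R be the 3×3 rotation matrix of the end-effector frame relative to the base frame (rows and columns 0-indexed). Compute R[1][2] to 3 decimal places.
End-effector z-axis (col 2 of R) = (-0.7071,0.7071,0.0000)
R[1][2] = 0.7071

0.707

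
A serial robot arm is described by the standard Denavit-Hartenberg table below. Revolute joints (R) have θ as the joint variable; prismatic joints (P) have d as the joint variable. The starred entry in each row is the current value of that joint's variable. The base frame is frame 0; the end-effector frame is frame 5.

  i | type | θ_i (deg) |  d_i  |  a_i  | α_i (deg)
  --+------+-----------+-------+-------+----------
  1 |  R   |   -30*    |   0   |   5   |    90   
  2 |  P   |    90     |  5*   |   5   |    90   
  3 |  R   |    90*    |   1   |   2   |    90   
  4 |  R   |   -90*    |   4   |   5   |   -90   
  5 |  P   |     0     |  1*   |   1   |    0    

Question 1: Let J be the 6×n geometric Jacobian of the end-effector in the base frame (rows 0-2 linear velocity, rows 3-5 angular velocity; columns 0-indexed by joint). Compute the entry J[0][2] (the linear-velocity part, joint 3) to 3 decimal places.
-2.000

axis z_2 = (0.8660,-0.5000,-0.0000); lever o_n−o_2 = (-5.8301,-0.0981,4.0000)
cross product → J_v[:, 2] = (-2.0000,-3.4641,-3.0000)
J_ω[:, 2] = z_2
entry J[0][2] = -2.0000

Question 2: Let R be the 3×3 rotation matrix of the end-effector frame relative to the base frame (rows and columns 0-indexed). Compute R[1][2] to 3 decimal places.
-0.866

End-effector z-axis (col 2 of R) = (-0.5000,-0.8660,0.0000)
R[1][2] = -0.8660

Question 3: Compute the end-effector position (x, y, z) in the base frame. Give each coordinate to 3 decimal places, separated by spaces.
after link 1: o_1 = (4.3301, -2.5000, 0.0000)
after link 2: o_2 = (1.8301, -6.8301, 5.0000)
after link 3: o_3 = (1.6962, -9.0622, 5.0000)
after link 4: o_4 = (-2.6340, -6.5622, 9.0000)
after link 5: o_5 = (-4.0000, -6.9282, 9.0000)

-4.000 -6.928 9.000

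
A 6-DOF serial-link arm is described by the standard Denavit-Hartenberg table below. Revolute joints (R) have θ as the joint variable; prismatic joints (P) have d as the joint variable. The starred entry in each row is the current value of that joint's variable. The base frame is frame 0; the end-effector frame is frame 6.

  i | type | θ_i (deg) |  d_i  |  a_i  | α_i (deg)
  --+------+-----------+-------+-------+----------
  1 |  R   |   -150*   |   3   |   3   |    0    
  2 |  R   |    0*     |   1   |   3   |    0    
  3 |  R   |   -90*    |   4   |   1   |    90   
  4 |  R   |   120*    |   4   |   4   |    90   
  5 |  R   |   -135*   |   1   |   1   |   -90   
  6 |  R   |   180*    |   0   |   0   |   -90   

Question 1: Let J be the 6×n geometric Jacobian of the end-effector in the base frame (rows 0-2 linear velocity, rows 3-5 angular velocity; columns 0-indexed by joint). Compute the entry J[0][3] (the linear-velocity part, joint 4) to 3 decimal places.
axis z_3 = (0.8660,0.5000,0.0000); lever o_n−o_3 = (3.2419,0.9706,3.3517)
cross product → J_v[:, 3] = (1.6759,-2.9027,-0.7804)
J_ω[:, 3] = z_3
entry J[0][3] = 1.6759

1.676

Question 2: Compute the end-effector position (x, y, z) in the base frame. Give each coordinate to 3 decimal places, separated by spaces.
after link 1: o_1 = (-2.5981, -1.5000, 3.0000)
after link 2: o_2 = (-5.1962, -3.0000, 4.0000)
after link 3: o_3 = (-5.6962, -2.1340, 8.0000)
after link 4: o_4 = (-1.2321, -1.8660, 11.4641)
after link 5: o_5 = (-2.4542, -1.1634, 11.3517)
after link 6: o_6 = (-2.4542, -1.1634, 11.3517)

-2.454 -1.163 11.352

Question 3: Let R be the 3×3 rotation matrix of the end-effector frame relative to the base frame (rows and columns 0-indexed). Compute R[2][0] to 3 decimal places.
0.612

End-effector x-axis (col 0 of R) = (0.7891,0.0474,0.6124)
R[2][0] = 0.6124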